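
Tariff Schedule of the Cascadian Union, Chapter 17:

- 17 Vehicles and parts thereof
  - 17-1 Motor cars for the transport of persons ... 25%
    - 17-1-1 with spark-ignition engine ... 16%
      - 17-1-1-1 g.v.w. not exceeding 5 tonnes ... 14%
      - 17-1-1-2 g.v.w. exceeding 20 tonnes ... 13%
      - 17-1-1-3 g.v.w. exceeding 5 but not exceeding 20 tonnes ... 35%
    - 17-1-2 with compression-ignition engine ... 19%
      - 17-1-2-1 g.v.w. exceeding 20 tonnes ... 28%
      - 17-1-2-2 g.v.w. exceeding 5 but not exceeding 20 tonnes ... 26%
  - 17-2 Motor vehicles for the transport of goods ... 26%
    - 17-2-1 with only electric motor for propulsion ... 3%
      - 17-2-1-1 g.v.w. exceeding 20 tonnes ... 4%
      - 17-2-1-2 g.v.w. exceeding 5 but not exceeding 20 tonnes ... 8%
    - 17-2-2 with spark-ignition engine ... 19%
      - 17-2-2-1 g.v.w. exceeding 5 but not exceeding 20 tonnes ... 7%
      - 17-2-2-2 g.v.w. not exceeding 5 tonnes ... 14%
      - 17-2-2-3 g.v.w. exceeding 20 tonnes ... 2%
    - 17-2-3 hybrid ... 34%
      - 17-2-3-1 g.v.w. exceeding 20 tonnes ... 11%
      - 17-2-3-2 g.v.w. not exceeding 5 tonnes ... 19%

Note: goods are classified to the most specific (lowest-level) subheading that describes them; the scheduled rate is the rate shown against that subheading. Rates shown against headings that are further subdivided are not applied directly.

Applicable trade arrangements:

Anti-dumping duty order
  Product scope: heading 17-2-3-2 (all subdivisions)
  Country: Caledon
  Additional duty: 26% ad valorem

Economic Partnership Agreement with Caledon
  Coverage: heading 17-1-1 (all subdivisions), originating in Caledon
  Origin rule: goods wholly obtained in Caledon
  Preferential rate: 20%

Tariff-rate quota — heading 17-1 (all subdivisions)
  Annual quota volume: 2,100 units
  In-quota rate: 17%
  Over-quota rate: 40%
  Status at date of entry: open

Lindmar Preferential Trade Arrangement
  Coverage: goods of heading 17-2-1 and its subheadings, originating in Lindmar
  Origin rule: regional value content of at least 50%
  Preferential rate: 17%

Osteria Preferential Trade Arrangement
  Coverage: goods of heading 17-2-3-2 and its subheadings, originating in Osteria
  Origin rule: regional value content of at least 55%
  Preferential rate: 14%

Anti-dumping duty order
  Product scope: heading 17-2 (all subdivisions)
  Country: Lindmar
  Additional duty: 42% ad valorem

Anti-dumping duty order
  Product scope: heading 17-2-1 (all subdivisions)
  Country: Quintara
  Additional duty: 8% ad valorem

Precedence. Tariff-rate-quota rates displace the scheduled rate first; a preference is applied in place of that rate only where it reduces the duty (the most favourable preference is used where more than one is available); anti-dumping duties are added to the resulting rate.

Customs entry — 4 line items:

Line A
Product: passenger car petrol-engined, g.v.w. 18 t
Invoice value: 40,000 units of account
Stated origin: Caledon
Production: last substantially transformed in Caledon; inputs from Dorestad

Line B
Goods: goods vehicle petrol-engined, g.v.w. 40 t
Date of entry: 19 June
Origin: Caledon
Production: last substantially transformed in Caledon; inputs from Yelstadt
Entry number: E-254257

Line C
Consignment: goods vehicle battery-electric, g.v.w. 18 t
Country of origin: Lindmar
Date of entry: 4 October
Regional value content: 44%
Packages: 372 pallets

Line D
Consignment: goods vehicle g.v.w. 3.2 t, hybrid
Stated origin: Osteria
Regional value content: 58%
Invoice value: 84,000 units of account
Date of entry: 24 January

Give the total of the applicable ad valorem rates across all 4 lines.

Line A: passenger car → 17-1; petrol-engined → 17-1-1; g.v.w. 18 t → 17-1-1-3. Scheduled 35%. quota on 17-1 open → in-quota 17%; Caledon agreement on 17-1-1: not wholly obtained. → 17%.
Line B: goods vehicle → 17-2; petrol-engined → 17-2-2; g.v.w. 40 t → 17-2-2-3. Scheduled 2%. Caledon agreement on 17-1-1: 17-2-2-3 not covered. → 2%.
Line C: goods vehicle → 17-2; battery-electric → 17-2-1; g.v.w. 18 t → 17-2-1-2. Scheduled 8%. Lindmar agreement on 17-2-1: RVC < 50%; anti-dumping (Lindmar, 17-2): +42%; total 8% + 42% = 50%. → 50%.
Line D: goods vehicle → 17-2; hybrid → 17-2-3; g.v.w. 3.2 t → 17-2-3-2. Scheduled 19%. Osteria agreement on 17-2-3-2: RVC ≥ 55% → 14% available; preferential 14%. → 14%.
Sum: 17% + 2% + 50% + 14% = 83%.

83%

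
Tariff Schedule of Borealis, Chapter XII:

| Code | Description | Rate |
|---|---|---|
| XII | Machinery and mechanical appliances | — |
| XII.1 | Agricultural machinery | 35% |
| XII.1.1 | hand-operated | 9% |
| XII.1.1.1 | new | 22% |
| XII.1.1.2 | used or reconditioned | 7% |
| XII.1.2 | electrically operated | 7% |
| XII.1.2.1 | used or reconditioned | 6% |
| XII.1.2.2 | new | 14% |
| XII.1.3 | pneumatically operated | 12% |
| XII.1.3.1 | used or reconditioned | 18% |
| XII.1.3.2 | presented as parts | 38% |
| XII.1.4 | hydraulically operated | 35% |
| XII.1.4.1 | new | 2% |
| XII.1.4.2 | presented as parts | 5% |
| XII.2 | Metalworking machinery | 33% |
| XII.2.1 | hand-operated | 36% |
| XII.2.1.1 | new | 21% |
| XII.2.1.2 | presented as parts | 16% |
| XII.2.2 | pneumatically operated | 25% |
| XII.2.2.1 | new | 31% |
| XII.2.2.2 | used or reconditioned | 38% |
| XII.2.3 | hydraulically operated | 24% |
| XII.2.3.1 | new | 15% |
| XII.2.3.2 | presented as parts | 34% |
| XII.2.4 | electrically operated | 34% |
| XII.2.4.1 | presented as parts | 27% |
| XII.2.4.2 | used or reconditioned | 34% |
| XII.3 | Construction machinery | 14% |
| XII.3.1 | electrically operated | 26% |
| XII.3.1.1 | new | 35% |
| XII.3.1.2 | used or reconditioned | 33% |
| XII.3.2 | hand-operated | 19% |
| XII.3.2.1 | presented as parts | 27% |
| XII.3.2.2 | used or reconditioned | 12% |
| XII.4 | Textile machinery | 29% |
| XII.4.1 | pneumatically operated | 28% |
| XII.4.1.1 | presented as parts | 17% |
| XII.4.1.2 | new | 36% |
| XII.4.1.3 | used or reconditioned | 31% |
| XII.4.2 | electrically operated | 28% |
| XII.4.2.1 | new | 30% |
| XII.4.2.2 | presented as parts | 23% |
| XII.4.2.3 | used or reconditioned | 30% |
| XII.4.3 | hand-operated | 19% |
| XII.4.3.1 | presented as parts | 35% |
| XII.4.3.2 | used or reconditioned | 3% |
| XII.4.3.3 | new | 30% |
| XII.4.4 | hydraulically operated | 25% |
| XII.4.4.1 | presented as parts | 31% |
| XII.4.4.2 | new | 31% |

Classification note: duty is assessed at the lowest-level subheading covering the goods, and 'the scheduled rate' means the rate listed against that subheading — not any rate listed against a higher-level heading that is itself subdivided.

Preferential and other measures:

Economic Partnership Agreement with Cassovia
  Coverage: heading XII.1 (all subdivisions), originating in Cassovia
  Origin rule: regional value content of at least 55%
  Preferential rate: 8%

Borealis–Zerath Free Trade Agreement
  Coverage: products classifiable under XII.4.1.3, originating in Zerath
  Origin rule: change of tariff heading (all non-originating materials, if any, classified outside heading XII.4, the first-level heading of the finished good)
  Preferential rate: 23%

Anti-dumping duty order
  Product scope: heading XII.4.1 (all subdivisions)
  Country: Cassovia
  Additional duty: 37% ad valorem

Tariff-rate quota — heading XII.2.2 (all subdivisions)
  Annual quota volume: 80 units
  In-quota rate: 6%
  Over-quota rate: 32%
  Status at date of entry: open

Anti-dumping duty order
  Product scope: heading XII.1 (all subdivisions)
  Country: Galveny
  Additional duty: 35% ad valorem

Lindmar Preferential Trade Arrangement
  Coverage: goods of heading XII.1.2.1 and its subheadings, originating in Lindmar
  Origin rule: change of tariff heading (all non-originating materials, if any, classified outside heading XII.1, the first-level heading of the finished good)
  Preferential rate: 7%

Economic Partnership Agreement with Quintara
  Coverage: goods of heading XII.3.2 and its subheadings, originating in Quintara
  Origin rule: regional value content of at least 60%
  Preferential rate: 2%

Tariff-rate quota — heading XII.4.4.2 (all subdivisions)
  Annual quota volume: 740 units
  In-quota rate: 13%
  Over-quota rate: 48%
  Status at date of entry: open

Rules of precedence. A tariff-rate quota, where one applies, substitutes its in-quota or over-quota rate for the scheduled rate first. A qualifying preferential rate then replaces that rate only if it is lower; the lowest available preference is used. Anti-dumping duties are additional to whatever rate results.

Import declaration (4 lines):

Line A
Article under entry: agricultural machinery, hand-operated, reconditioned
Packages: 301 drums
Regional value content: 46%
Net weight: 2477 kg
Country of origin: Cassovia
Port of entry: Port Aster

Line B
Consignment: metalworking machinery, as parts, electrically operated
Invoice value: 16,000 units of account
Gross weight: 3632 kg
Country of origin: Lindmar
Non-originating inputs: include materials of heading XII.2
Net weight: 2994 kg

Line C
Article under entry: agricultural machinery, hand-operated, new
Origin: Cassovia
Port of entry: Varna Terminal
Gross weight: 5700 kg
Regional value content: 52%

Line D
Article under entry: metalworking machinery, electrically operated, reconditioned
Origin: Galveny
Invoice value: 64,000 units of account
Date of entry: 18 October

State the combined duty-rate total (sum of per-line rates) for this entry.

90%

Line A: agricultural → XII.1; hand-operated → XII.1.1; reconditioned → XII.1.1.2. Scheduled 7%. Cassovia agreement on XII.1: RVC < 55%. → 7%.
Line B: metalworking → XII.2; electrically operated → XII.2.4; as parts → XII.2.4.1. Scheduled 27%. Lindmar agreement on XII.1.2.1: XII.2.4.1 not covered. → 27%.
Line C: agricultural → XII.1; hand-operated → XII.1.1; new → XII.1.1.1. Scheduled 22%. Cassovia agreement on XII.1: RVC < 55%. → 22%.
Line D: metalworking → XII.2; electrically operated → XII.2.4; reconditioned → XII.2.4.2. Scheduled 34%. No special measure applies. → 34%.
Sum: 7% + 27% + 22% + 34% = 90%.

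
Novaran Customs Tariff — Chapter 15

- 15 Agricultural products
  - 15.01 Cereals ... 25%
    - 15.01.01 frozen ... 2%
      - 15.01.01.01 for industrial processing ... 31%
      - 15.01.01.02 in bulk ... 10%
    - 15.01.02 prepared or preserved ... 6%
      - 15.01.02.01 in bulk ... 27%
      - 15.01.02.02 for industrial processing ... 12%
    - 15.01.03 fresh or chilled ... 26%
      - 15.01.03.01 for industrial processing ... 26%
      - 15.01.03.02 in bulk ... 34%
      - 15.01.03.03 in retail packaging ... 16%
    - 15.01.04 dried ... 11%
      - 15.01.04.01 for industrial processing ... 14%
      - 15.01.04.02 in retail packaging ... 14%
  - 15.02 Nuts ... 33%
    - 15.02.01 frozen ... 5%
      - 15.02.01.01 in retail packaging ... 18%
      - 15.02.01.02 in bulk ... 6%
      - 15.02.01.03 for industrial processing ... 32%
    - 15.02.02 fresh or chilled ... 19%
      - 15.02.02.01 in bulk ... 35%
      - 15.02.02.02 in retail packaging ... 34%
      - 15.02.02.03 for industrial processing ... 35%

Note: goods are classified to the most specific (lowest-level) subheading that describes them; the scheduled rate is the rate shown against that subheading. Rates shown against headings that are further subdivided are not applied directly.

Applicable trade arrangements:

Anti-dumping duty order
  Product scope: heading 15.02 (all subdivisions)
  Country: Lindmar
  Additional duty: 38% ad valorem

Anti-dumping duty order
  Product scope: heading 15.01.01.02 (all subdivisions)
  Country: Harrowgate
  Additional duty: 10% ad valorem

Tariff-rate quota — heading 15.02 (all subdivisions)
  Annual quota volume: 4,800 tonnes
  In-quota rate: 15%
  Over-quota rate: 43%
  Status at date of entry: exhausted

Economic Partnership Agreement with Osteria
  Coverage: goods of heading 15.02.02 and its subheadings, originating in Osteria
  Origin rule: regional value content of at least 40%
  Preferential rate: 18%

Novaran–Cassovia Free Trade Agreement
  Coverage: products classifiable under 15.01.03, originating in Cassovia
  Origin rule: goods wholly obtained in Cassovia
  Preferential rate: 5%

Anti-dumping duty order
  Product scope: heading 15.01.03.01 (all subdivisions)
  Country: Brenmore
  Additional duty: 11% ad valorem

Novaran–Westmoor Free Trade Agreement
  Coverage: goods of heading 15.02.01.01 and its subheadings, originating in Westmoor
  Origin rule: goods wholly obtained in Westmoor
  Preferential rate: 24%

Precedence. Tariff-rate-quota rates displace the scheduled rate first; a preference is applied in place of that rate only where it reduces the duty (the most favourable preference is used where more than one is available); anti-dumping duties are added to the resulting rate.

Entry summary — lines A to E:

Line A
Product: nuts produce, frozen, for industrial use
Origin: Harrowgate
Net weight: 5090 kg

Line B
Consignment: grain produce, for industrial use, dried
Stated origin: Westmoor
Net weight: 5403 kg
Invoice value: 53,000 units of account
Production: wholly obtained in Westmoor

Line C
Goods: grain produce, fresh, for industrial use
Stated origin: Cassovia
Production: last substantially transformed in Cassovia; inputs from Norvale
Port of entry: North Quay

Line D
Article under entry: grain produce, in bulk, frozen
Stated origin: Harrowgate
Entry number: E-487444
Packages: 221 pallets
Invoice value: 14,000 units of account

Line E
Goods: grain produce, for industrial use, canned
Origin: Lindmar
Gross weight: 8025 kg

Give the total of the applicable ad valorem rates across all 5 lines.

Line A: nuts → 15.02; frozen → 15.02.01; for industrial use → 15.02.01.03. Scheduled 32%. quota on 15.02 exhausted → over-quota 43%. → 43%.
Line B: grain → 15.01; dried → 15.01.04; for industrial use → 15.01.04.01. Scheduled 14%. Westmoor agreement on 15.02.01.01: 15.01.04.01 not covered. → 14%.
Line C: grain → 15.01; fresh → 15.01.03; for industrial use → 15.01.03.01. Scheduled 26%. Cassovia agreement on 15.01.03: not wholly obtained. → 26%.
Line D: grain → 15.01; frozen → 15.01.01; in bulk → 15.01.01.02. Scheduled 10%. anti-dumping (Harrowgate, 15.01.01.02): +10%; total 10% + 10% = 20%. → 20%.
Line E: grain → 15.01; canned → 15.01.02; for industrial use → 15.01.02.02. Scheduled 12%. No special measure applies. → 12%.
Sum: 43% + 14% + 26% + 20% + 12% = 115%.

115%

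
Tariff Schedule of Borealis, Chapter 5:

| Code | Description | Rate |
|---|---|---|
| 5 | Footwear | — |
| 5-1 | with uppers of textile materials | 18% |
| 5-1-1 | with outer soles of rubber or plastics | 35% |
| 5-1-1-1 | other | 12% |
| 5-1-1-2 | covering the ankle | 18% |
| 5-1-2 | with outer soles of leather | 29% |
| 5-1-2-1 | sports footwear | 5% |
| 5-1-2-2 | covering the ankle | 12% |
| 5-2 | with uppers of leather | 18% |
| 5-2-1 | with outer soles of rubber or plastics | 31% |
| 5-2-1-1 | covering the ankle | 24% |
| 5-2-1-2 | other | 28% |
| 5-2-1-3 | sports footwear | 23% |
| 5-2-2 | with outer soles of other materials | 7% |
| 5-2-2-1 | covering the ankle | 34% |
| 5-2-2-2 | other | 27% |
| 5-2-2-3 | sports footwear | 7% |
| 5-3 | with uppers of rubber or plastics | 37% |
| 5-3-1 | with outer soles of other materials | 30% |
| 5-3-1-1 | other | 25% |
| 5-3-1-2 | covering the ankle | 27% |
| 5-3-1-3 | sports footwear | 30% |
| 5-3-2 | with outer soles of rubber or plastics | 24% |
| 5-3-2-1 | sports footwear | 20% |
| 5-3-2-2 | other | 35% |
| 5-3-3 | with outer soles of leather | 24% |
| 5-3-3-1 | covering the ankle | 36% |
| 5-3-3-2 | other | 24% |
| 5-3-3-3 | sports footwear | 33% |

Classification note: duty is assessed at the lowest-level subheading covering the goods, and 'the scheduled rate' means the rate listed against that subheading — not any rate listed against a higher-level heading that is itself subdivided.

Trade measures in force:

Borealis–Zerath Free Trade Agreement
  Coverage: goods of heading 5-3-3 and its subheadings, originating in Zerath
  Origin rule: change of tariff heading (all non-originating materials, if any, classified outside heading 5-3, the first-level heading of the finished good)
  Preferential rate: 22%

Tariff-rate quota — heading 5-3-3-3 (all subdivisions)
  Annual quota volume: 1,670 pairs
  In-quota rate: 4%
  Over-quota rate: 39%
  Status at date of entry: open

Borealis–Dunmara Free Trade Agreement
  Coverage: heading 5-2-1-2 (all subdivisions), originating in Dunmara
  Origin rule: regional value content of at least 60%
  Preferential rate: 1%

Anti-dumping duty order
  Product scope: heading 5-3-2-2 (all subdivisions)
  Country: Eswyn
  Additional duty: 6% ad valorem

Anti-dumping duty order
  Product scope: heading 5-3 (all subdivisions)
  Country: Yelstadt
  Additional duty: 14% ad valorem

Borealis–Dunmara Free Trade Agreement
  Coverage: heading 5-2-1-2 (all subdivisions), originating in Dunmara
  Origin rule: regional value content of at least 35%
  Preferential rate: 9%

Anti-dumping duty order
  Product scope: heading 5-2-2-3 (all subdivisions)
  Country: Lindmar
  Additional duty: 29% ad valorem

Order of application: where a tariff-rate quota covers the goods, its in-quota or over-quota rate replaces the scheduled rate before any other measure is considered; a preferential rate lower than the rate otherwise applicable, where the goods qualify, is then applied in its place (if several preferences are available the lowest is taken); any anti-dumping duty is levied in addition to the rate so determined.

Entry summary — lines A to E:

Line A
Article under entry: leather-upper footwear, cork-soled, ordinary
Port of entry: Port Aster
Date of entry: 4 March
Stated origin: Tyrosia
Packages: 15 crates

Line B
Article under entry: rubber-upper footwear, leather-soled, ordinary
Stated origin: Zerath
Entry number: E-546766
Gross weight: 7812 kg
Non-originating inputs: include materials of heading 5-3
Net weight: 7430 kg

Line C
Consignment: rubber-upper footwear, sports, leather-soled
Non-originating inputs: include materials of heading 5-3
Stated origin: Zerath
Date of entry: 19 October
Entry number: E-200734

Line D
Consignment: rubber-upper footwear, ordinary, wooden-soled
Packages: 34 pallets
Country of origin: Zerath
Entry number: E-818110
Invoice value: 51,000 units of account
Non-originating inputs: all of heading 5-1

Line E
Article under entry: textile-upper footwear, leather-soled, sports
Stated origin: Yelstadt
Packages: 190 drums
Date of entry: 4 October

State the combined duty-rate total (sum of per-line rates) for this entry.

85%

Line A: leather-upper → 5-2; cork-soled → 5-2-2; ordinary → 5-2-2-2. Scheduled 27%. No special measure applies. → 27%.
Line B: rubber-upper → 5-3; leather-soled → 5-3-3; ordinary → 5-3-3-2. Scheduled 24%. Zerath agreement on 5-3-3: CTH not met. → 24%.
Line C: rubber-upper → 5-3; leather-soled → 5-3-3; sports → 5-3-3-3. Scheduled 33%. quota on 5-3-3-3 open → in-quota 4%; Zerath agreement on 5-3-3: CTH not met. → 4%.
Line D: rubber-upper → 5-3; wooden-soled → 5-3-1; ordinary → 5-3-1-1. Scheduled 25%. Zerath agreement on 5-3-3: 5-3-1-1 not covered. → 25%.
Line E: textile-upper → 5-1; leather-soled → 5-1-2; sports → 5-1-2-1. Scheduled 5%. No special measure applies. → 5%.
Sum: 27% + 24% + 4% + 25% + 5% = 85%.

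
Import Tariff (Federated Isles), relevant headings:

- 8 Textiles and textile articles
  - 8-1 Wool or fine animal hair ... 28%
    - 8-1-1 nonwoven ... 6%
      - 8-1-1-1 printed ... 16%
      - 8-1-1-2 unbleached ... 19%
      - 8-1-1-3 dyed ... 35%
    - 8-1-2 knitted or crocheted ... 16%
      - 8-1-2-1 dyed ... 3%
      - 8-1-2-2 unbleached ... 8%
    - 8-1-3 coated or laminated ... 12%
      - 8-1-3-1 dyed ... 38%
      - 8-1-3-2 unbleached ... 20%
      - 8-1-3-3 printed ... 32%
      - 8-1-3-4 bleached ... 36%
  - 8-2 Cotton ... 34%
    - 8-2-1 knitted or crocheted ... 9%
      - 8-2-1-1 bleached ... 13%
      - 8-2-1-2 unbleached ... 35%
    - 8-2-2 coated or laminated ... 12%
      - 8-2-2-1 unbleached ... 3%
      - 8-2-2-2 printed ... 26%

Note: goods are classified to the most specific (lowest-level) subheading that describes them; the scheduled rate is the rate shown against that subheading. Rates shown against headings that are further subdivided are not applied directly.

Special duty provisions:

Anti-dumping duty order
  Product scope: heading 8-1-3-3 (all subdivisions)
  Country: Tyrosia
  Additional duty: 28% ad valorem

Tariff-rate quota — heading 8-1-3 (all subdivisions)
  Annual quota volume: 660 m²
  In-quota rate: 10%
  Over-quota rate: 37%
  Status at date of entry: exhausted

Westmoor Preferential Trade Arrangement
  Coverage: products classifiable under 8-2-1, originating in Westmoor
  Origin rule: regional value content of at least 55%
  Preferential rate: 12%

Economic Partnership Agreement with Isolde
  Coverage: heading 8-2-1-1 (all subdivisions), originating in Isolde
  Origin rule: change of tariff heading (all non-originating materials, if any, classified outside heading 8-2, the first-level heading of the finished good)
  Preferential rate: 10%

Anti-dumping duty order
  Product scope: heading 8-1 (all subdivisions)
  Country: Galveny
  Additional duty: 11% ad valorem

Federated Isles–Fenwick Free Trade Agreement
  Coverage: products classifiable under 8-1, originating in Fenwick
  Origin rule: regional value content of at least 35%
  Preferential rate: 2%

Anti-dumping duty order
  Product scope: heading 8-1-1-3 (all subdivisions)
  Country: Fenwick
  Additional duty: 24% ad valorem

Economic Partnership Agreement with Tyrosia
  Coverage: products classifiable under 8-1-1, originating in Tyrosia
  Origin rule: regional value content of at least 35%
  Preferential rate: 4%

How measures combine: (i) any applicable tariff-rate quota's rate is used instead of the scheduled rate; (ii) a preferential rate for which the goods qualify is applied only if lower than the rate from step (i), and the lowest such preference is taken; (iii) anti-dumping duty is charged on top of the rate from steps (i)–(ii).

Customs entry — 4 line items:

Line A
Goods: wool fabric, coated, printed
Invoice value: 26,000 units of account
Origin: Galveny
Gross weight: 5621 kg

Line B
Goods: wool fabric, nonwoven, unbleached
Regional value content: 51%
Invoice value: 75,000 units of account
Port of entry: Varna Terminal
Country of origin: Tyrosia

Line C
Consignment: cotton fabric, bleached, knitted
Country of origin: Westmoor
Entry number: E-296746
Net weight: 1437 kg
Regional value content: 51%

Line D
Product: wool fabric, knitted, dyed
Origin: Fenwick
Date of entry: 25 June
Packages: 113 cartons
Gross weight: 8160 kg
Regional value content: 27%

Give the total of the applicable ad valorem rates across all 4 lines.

Line A: wool → 8-1; coated → 8-1-3; printed → 8-1-3-3. Scheduled 32%. quota on 8-1-3 exhausted → over-quota 37%; anti-dumping (Galveny, 8-1): +11%; total 37% + 11% = 48%. → 48%.
Line B: wool → 8-1; nonwoven → 8-1-1; unbleached → 8-1-1-2. Scheduled 19%. Tyrosia agreement on 8-1-1: RVC ≥ 35% → 4% available; preferential 4%. → 4%.
Line C: cotton → 8-2; knitted → 8-2-1; bleached → 8-2-1-1. Scheduled 13%. Westmoor agreement on 8-2-1: RVC < 55%. → 13%.
Line D: wool → 8-1; knitted → 8-1-2; dyed → 8-1-2-1. Scheduled 3%. Fenwick agreement on 8-1: RVC < 35%. → 3%.
Sum: 48% + 4% + 13% + 3% = 68%.

68%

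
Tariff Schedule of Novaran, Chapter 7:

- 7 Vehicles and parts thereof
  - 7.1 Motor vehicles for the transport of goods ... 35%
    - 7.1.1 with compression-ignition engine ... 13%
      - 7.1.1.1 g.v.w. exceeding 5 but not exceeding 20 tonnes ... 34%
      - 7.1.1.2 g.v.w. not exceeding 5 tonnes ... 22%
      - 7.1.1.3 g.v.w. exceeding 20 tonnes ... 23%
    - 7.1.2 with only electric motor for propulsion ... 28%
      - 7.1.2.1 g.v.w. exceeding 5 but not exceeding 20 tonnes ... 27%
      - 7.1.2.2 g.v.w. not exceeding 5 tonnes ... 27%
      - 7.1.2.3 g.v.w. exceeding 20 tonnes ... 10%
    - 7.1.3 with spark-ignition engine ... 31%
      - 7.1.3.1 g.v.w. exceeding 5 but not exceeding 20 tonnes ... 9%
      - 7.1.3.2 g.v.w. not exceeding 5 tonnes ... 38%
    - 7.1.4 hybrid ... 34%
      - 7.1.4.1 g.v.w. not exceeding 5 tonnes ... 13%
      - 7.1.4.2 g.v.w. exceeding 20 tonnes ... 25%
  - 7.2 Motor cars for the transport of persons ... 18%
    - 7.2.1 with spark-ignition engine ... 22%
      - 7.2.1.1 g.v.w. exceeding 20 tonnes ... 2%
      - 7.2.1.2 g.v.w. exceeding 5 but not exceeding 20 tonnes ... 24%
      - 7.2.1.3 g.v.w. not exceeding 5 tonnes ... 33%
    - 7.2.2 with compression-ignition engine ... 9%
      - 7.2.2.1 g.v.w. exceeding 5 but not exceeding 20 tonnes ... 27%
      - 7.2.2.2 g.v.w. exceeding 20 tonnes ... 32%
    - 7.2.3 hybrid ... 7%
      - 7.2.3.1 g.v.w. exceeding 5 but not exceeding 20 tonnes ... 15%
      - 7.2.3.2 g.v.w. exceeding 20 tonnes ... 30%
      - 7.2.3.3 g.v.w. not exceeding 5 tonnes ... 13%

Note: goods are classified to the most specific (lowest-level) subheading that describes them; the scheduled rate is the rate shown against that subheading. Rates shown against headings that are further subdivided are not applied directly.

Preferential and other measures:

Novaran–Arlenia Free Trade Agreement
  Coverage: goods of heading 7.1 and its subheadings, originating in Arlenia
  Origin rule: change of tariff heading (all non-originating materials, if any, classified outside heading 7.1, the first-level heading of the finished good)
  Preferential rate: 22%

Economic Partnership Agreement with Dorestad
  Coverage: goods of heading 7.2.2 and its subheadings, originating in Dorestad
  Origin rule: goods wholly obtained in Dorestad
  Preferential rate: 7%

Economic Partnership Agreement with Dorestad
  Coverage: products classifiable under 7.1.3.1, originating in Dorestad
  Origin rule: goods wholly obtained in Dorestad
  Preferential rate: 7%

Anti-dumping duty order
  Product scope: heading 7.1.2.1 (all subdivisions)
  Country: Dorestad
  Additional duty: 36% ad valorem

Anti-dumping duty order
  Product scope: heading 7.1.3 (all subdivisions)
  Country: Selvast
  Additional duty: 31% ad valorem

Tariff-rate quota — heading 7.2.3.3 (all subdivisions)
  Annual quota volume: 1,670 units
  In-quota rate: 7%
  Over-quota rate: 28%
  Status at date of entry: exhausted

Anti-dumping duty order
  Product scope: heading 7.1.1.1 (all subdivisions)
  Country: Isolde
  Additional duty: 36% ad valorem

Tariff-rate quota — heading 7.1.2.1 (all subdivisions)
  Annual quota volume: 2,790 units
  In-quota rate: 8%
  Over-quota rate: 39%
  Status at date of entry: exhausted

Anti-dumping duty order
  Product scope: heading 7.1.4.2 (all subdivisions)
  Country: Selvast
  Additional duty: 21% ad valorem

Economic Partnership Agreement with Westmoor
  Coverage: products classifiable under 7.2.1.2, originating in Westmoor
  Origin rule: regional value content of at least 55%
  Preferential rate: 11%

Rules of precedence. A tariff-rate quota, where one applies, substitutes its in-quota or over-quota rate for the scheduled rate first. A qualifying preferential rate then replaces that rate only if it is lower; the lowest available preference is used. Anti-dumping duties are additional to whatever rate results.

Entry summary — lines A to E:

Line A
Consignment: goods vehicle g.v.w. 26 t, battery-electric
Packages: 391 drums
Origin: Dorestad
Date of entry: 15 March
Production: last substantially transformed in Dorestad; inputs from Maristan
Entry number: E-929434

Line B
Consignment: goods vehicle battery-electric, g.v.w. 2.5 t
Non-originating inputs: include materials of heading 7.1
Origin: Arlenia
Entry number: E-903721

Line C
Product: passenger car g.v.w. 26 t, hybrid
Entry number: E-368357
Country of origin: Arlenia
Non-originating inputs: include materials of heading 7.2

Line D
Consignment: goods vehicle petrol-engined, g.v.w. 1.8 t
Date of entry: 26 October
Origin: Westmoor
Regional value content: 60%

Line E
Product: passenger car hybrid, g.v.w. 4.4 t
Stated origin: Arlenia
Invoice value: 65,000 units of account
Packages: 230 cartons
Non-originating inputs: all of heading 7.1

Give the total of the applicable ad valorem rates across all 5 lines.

Line A: goods vehicle → 7.1; battery-electric → 7.1.2; g.v.w. 26 t → 7.1.2.3. Scheduled 10%. Dorestad agreement on 7.2.2: 7.1.2.3 not covered; Dorestad agreement on 7.1.3.1: 7.1.2.3 not covered. → 10%.
Line B: goods vehicle → 7.1; battery-electric → 7.1.2; g.v.w. 2.5 t → 7.1.2.2. Scheduled 27%. Arlenia agreement on 7.1: CTH not met. → 27%.
Line C: passenger car → 7.2; hybrid → 7.2.3; g.v.w. 26 t → 7.2.3.2. Scheduled 30%. Arlenia agreement on 7.1: 7.2.3.2 not covered. → 30%.
Line D: goods vehicle → 7.1; petrol-engined → 7.1.3; g.v.w. 1.8 t → 7.1.3.2. Scheduled 38%. Westmoor agreement on 7.2.1.2: 7.1.3.2 not covered. → 38%.
Line E: passenger car → 7.2; hybrid → 7.2.3; g.v.w. 4.4 t → 7.2.3.3. Scheduled 13%. quota on 7.2.3.3 exhausted → over-quota 28%; Arlenia agreement on 7.1: 7.2.3.3 not covered. → 28%.
Sum: 10% + 27% + 30% + 38% + 28% = 133%.

133%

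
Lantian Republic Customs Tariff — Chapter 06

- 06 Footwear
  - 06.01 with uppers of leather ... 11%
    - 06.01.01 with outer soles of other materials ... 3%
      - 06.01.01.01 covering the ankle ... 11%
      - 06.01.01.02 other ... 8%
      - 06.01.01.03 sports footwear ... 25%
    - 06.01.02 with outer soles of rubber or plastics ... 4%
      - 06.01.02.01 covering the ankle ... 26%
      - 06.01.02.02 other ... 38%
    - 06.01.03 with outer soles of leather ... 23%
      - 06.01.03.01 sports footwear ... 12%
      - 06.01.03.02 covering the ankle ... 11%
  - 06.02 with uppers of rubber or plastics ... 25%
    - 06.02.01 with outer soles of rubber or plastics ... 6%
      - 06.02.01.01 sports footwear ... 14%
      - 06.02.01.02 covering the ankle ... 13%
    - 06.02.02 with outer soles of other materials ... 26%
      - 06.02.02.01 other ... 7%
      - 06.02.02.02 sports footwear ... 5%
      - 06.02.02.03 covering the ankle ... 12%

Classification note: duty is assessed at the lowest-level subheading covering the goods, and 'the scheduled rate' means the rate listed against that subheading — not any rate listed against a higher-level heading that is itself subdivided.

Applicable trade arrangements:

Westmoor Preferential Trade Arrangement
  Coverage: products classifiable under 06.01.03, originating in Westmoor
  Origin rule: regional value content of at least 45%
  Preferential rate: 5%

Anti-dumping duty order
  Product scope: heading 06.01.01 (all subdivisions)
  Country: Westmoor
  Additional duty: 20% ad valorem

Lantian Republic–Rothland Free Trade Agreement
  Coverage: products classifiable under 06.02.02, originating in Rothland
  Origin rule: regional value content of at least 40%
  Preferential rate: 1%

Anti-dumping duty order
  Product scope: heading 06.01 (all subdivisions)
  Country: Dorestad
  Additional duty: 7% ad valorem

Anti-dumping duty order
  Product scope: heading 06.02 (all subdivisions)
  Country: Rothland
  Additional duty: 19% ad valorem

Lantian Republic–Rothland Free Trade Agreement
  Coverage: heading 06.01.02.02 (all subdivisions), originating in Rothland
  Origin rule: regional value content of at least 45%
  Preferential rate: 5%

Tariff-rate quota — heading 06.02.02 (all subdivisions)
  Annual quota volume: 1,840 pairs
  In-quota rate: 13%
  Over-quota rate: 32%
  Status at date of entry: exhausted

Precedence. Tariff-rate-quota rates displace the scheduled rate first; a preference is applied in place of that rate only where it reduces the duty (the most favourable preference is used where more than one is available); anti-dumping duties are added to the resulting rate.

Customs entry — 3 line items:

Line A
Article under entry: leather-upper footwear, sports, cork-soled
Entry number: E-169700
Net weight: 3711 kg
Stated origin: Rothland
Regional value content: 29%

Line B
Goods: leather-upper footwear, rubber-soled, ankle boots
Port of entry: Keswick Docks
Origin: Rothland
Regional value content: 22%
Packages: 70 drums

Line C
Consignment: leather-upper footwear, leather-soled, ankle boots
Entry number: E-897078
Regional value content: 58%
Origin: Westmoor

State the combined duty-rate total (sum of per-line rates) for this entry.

56%

Line A: leather-upper → 06.01; cork-soled → 06.01.01; sports → 06.01.01.03. Scheduled 25%. Rothland agreement on 06.02.02: 06.01.01.03 not covered; Rothland agreement on 06.01.02.02: 06.01.01.03 not covered. → 25%.
Line B: leather-upper → 06.01; rubber-soled → 06.01.02; ankle boots → 06.01.02.01. Scheduled 26%. Rothland agreement on 06.02.02: 06.01.02.01 not covered; Rothland agreement on 06.01.02.02: 06.01.02.01 not covered. → 26%.
Line C: leather-upper → 06.01; leather-soled → 06.01.03; ankle boots → 06.01.03.02. Scheduled 11%. Westmoor agreement on 06.01.03: RVC ≥ 45% → 5% available; preferential 5%. → 5%.
Sum: 25% + 26% + 5% = 56%.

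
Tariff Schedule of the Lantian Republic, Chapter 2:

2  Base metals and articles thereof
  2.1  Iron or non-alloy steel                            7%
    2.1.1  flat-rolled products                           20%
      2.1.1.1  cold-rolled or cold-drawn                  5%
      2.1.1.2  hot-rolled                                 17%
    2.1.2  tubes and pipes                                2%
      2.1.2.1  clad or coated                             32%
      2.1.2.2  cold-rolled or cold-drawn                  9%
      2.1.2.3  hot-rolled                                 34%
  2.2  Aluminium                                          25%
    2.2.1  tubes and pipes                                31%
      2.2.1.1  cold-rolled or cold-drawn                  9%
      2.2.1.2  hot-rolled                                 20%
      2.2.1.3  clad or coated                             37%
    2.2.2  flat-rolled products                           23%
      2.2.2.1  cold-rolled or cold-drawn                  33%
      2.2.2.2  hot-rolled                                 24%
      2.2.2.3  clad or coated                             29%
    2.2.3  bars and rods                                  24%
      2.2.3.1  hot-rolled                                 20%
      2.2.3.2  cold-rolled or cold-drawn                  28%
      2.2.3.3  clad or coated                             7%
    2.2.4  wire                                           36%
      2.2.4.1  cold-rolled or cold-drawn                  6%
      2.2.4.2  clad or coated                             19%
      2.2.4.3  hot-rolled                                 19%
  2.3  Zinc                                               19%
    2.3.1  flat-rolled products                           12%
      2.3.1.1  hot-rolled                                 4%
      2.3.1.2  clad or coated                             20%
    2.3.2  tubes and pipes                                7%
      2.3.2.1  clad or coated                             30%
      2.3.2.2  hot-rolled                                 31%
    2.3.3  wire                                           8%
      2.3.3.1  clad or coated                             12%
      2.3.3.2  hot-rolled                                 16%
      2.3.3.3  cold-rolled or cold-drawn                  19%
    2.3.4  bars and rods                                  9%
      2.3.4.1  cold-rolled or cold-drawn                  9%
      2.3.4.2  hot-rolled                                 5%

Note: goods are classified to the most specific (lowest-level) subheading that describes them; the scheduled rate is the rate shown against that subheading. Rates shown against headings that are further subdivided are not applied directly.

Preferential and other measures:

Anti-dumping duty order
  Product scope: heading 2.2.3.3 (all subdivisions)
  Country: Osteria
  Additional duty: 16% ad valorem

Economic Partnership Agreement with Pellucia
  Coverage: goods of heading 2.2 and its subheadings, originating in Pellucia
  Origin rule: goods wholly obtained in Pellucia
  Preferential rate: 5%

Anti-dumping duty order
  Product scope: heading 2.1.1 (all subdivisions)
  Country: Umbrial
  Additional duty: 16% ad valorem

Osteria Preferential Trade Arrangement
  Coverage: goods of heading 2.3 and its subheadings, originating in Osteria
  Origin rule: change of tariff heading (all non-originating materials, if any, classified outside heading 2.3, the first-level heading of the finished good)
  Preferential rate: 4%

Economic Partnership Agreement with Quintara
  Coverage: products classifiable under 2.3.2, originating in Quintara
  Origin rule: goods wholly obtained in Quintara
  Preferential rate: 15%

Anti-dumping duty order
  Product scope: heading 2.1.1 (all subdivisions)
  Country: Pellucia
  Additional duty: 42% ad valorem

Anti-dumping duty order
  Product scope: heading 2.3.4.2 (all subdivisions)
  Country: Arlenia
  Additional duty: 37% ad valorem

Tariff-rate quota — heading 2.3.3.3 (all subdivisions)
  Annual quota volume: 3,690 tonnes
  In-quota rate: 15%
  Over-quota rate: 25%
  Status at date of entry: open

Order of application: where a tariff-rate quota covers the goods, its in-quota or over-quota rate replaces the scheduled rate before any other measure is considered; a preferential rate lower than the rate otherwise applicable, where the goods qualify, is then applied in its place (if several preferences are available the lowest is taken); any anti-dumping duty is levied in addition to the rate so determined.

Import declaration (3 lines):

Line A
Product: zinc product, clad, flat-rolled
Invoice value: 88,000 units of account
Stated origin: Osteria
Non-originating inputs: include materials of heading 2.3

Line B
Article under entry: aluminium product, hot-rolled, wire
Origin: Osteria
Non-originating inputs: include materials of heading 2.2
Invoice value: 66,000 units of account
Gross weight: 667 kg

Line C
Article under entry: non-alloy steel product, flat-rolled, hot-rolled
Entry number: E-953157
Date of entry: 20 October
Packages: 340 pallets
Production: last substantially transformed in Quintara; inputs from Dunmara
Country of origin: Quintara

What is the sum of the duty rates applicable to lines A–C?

Line A: zinc → 2.3; flat-rolled → 2.3.1; clad → 2.3.1.2. Scheduled 20%. Osteria agreement on 2.3: CTH not met. → 20%.
Line B: aluminium → 2.2; wire → 2.2.4; hot-rolled → 2.2.4.3. Scheduled 19%. Osteria agreement on 2.3: 2.2.4.3 not covered. → 19%.
Line C: non-alloy steel → 2.1; flat-rolled → 2.1.1; hot-rolled → 2.1.1.2. Scheduled 17%. Quintara agreement on 2.3.2: 2.1.1.2 not covered. → 17%.
Sum: 20% + 19% + 17% = 56%.

56%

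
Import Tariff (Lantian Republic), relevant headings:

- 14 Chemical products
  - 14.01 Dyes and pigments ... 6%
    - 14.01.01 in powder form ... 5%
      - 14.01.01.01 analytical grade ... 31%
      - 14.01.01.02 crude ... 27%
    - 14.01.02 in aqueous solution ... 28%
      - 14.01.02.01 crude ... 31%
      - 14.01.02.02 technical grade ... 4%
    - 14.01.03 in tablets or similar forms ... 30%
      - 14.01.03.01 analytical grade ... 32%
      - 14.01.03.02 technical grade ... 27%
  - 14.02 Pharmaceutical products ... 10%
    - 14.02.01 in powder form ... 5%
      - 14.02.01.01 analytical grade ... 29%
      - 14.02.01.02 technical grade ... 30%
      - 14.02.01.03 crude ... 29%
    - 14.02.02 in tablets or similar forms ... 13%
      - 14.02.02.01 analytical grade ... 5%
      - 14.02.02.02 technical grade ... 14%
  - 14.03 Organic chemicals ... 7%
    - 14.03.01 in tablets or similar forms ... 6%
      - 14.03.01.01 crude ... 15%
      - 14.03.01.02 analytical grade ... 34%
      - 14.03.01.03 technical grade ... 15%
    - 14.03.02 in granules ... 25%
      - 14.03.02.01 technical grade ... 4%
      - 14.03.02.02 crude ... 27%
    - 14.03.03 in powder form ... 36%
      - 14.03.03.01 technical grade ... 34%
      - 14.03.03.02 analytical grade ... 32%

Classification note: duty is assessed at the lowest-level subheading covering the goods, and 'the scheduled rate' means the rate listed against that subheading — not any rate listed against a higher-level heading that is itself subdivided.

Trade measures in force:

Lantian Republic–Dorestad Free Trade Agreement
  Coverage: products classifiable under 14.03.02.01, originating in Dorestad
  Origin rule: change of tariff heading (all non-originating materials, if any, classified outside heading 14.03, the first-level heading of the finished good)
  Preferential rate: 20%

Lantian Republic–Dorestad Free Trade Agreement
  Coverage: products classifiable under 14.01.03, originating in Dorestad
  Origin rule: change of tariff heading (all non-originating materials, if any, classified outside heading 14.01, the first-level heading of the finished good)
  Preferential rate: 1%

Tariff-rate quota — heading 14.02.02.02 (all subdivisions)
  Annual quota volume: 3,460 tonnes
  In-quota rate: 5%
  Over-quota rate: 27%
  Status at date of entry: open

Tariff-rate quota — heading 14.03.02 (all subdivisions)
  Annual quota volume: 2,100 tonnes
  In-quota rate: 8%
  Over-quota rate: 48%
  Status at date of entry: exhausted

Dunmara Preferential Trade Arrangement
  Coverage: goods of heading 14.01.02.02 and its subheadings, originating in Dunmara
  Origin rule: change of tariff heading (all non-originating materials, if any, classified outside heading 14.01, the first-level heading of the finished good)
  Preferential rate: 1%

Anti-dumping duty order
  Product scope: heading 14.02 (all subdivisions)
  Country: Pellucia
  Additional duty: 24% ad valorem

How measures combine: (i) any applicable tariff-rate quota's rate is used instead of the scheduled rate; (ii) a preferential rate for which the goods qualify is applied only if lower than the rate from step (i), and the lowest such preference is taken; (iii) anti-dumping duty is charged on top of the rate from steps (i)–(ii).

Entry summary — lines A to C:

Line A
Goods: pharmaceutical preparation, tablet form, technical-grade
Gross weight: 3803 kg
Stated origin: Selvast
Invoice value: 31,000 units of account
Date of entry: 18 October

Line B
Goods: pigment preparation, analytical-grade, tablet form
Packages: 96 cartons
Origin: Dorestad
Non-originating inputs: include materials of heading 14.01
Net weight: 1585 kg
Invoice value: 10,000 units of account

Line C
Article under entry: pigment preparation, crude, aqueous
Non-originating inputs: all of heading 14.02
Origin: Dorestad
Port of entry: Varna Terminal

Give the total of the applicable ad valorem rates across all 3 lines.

68%

Line A: pharmaceutical → 14.02; tablet form → 14.02.02; technical-grade → 14.02.02.02. Scheduled 14%. quota on 14.02.02.02 open → in-quota 5%. → 5%.
Line B: pigment → 14.01; tablet form → 14.01.03; analytical-grade → 14.01.03.01. Scheduled 32%. Dorestad agreement on 14.03.02.01: 14.01.03.01 not covered; Dorestad agreement on 14.01.03: CTH not met. → 32%.
Line C: pigment → 14.01; aqueous → 14.01.02; crude → 14.01.02.01. Scheduled 31%. Dorestad agreement on 14.03.02.01: 14.01.02.01 not covered; Dorestad agreement on 14.01.03: 14.01.02.01 not covered. → 31%.
Sum: 5% + 32% + 31% = 68%.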